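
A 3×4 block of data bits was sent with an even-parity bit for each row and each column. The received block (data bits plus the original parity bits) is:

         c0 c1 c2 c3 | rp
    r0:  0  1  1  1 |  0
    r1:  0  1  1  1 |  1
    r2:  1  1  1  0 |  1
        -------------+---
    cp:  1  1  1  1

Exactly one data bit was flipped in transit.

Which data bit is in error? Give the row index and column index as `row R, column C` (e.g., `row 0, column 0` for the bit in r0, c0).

Recompute each row's even parity and compare to rp:
  r0: data parity 1, sent rp 0 → mismatch
  r1: data parity 1, sent rp 1 → ok
  r2: data parity 1, sent rp 1 → ok
Recompute each column's even parity and compare to cp:
  c0: data parity 1, sent cp 1 → ok
  c1: data parity 1, sent cp 1 → ok
  c2: data parity 1, sent cp 1 → ok
  c3: data parity 0, sent cp 1 → mismatch
Exactly one row (r0) and one column (c3) fail → the flipped bit is at their intersection.

row 0, column 3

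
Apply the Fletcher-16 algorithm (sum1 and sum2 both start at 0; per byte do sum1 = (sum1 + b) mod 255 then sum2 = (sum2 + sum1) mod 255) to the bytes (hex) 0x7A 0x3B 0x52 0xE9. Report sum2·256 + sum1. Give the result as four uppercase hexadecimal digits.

Running sums (mod 255):
  after byte 0 (0x7A): sum1=122, sum2=122
  after byte 1 (0x3B): sum1=181, sum2=48
  after byte 2 (0x52): sum1=8, sum2=56
  after byte 3 (0xE9): sum1=241, sum2=42
Checksum = sum2·256 + sum1 = 42·256 + 241 = 10993 = 0x2AF1.

2AF1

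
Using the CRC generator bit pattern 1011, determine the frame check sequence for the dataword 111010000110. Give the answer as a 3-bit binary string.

Append 3 zeros: 111010000110000. Divide by 1011 (XOR where the leading bit is 1):
  pos 0: 1110 XOR 1011 = 0101
  pos 1: 1011 XOR 1011 = 0000
  pos 9: 1100 XOR 1011 = 0111
  pos 10: 1110 XOR 1011 = 0101
  pos 11: 1010 XOR 1011 = 0001
Remainder (last 3 bits) = 001. This is the CRC / FCS.

001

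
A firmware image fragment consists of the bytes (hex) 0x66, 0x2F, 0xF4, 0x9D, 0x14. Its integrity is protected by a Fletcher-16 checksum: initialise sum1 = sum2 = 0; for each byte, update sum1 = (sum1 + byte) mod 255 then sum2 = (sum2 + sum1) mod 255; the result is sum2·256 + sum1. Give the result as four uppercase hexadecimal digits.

Running sums (mod 255):
  after byte 0 (0x66): sum1=102, sum2=102
  after byte 1 (0x2F): sum1=149, sum2=251
  after byte 2 (0xF4): sum1=138, sum2=134
  after byte 3 (0x9D): sum1=40, sum2=174
  after byte 4 (0x14): sum1=60, sum2=234
Checksum = sum2·256 + sum1 = 234·256 + 60 = 59964 = 0xEA3C.

EA3C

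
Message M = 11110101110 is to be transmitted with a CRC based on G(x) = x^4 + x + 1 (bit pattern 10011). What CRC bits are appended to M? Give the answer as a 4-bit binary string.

Append 4 zeros: 111101011100000. Divide by 10011 (XOR where the leading bit is 1):
  pos 0: 11110 XOR 10011 = 01101
  pos 1: 11011 XOR 10011 = 01000
  pos 2: 10000 XOR 10011 = 00011
  pos 5: 11111 XOR 10011 = 01100
  pos 6: 11000 XOR 10011 = 01011
  pos 7: 10110 XOR 10011 = 00101
  pos 9: 10100 XOR 10011 = 00111
Remainder (last 4 bits) = 1110. This is the CRC / FCS.

1110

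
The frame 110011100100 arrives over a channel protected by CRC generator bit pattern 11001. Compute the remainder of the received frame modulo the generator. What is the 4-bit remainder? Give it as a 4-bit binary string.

0000

Modulo-2 division of 110011100100 by 11001:
  pos 0: 11001 XOR 11001 = 00000
  pos 5: 11001 XOR 11001 = 00000
Remainder = 0000 (zero — the frame passes the CRC check).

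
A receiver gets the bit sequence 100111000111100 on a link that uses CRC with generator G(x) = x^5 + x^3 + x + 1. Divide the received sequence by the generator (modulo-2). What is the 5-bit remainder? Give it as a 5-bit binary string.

00000

Modulo-2 division of 100111000111100 by 101011:
  pos 0: 100111 XOR 101011 = 001100
  pos 2: 110000 XOR 101011 = 011011
  pos 3: 110110 XOR 101011 = 011101
  pos 4: 111011 XOR 101011 = 010000
  pos 5: 100001 XOR 101011 = 001010
  pos 7: 101011 XOR 101011 = 000000
Remainder = 00000 (zero — the frame passes the CRC check).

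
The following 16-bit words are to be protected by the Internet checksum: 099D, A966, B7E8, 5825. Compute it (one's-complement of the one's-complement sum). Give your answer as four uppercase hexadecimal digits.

One's-complement addition (fold any carry out of bit 15 back into bit 0):
  0x099D + 0xA966 = 0x0B303
  0xB303 + 0xB7E8 = 0x16AEB → wrap carry → 0x6AEC
  0x6AEC + 0x5825 = 0x0C311
One's-complement sum = 0xC311.
Checksum = ~0xC311 & 0xFFFF = 0x3CEE.

3CEE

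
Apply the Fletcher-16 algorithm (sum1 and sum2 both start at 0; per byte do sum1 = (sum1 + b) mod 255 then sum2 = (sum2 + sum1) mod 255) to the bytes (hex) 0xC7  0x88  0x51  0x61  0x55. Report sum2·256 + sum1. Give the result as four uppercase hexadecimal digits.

1558

Running sums (mod 255):
  after byte 0 (0xC7): sum1=199, sum2=199
  after byte 1 (0x88): sum1=80, sum2=24
  after byte 2 (0x51): sum1=161, sum2=185
  after byte 3 (0x61): sum1=3, sum2=188
  after byte 4 (0x55): sum1=88, sum2=21
Checksum = sum2·256 + sum1 = 21·256 + 88 = 5464 = 0x1558.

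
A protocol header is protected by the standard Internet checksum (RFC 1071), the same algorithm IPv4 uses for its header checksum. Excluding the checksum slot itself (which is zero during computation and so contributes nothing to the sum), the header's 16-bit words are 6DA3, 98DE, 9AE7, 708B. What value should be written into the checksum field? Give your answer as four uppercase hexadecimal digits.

One's-complement addition (fold any carry out of bit 15 back into bit 0):
  0x6DA3 + 0x98DE = 0x10681 → wrap carry → 0x0682
  0x0682 + 0x9AE7 = 0x0A169
  0xA169 + 0x708B = 0x111F4 → wrap carry → 0x11F5
One's-complement sum = 0x11F5.
Checksum = ~0x11F5 & 0xFFFF = 0xEE0A.

EE0A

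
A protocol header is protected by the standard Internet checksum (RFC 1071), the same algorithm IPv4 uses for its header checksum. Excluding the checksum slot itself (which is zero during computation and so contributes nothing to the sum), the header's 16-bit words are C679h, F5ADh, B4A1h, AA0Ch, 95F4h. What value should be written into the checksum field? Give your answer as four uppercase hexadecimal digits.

4F35

One's-complement addition (fold any carry out of bit 15 back into bit 0):
  0xC679 + 0xF5AD = 0x1BC26 → wrap carry → 0xBC27
  0xBC27 + 0xB4A1 = 0x170C8 → wrap carry → 0x70C9
  0x70C9 + 0xAA0C = 0x11AD5 → wrap carry → 0x1AD6
  0x1AD6 + 0x95F4 = 0x0B0CA
One's-complement sum = 0xB0CA.
Checksum = ~0xB0CA & 0xFFFF = 0x4F35.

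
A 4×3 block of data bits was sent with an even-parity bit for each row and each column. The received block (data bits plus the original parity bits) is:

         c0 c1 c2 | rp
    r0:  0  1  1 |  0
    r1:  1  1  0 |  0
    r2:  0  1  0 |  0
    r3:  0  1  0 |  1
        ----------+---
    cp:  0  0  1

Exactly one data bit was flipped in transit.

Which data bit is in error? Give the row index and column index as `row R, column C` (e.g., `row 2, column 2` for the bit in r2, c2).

Recompute each row's even parity and compare to rp:
  r0: data parity 0, sent rp 0 → ok
  r1: data parity 0, sent rp 0 → ok
  r2: data parity 1, sent rp 0 → mismatch
  r3: data parity 1, sent rp 1 → ok
Recompute each column's even parity and compare to cp:
  c0: data parity 1, sent cp 0 → mismatch
  c1: data parity 0, sent cp 0 → ok
  c2: data parity 1, sent cp 1 → ok
Exactly one row (r2) and one column (c0) fail → the flipped bit is at their intersection.

row 2, column 0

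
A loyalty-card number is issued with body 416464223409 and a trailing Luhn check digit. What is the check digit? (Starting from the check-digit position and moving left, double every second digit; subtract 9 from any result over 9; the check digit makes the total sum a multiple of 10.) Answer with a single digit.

0

Partial digits right→left: 9 0 4 3 2 2 4 6 4 6 1 4
Double every second digit counting from the check-digit position (so the 1st, 3rd, 5th, ... of the partial from the right).
  doubled (with −9 where >9): 9 8 4 8 8 2 → sum 39
  kept as-is: 0 3 2 6 6 4 → sum 21
Total = 39 + 21 = 60.
Check digit = (10 − (60 mod 10)) mod 10 = 0.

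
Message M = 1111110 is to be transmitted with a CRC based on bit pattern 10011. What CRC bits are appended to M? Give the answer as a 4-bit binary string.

Append 4 zeros: 11111100000. Divide by 10011 (XOR where the leading bit is 1):
  pos 0: 11111 XOR 10011 = 01100
  pos 1: 11001 XOR 10011 = 01010
  pos 2: 10100 XOR 10011 = 00111
  pos 4: 11100 XOR 10011 = 01111
  pos 5: 11110 XOR 10011 = 01101
  pos 6: 11010 XOR 10011 = 01001
Remainder (last 4 bits) = 1001. This is the CRC / FCS.

1001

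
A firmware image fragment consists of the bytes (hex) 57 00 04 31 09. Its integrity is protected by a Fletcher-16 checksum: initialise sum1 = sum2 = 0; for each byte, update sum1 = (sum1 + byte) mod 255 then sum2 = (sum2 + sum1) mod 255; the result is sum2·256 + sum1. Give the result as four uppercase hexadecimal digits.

2C95

Running sums (mod 255):
  after byte 0 (57): sum1=87, sum2=87
  after byte 1 (00): sum1=87, sum2=174
  after byte 2 (04): sum1=91, sum2=10
  after byte 3 (31): sum1=140, sum2=150
  after byte 4 (09): sum1=149, sum2=44
Checksum = sum2·256 + sum1 = 44·256 + 149 = 11413 = 0x2C95.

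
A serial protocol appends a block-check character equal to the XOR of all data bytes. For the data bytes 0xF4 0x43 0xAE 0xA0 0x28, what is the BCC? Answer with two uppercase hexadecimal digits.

XOR the bytes together:
  start with 0xF4
  0xF4 ⊕ 0x43 = 0xB7
  0xB7 ⊕ 0xAE = 0x19
  0x19 ⊕ 0xA0 = 0xB9
  0xB9 ⊕ 0x28 = 0x91

91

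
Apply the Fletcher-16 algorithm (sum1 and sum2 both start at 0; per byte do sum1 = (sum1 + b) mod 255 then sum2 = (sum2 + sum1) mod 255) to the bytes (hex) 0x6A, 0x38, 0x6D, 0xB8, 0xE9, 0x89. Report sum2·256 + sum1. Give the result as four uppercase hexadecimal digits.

D43C

Running sums (mod 255):
  after byte 0 (0x6A): sum1=106, sum2=106
  after byte 1 (0x38): sum1=162, sum2=13
  after byte 2 (0x6D): sum1=16, sum2=29
  after byte 3 (0xB8): sum1=200, sum2=229
  after byte 4 (0xE9): sum1=178, sum2=152
  after byte 5 (0x89): sum1=60, sum2=212
Checksum = sum2·256 + sum1 = 212·256 + 60 = 54332 = 0xD43C.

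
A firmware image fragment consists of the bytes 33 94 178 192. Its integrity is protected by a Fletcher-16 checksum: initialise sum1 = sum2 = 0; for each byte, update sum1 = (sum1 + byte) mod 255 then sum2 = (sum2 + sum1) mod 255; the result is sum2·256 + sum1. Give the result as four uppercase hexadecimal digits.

C5F2

Running sums (mod 255):
  after byte 0 (33): sum1=33, sum2=33
  after byte 1 (94): sum1=127, sum2=160
  after byte 2 (178): sum1=50, sum2=210
  after byte 3 (192): sum1=242, sum2=197
Checksum = sum2·256 + sum1 = 197·256 + 242 = 50674 = 0xC5F2.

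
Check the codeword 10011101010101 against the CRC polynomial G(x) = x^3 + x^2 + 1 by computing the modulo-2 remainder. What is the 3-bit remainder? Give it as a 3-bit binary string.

001

Modulo-2 division of 10011101010101 by 1101:
  pos 0: 1001 XOR 1101 = 0100
  pos 1: 1001 XOR 1101 = 0100
  pos 2: 1001 XOR 1101 = 0100
  pos 3: 1000 XOR 1101 = 0101
  pos 4: 1011 XOR 1101 = 0110
  pos 5: 1100 XOR 1101 = 0001
  pos 8: 1101 XOR 1101 = 0000
Remainder = 001 (nonzero — an error is detected).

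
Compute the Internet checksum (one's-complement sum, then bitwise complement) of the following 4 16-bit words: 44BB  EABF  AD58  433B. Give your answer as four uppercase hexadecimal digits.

One's-complement addition (fold any carry out of bit 15 back into bit 0):
  0x44BB + 0xEABF = 0x12F7A → wrap carry → 0x2F7B
  0x2F7B + 0xAD58 = 0x0DCD3
  0xDCD3 + 0x433B = 0x1200E → wrap carry → 0x200F
One's-complement sum = 0x200F.
Checksum = ~0x200F & 0xFFFF = 0xDFF0.

DFF0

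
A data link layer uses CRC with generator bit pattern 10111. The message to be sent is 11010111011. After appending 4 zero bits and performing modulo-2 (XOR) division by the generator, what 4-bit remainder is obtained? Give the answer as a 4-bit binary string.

Append 4 zeros: 110101110110000. Divide by 10111 (XOR where the leading bit is 1):
  pos 0: 11010 XOR 10111 = 01101
  pos 1: 11011 XOR 10111 = 01100
  pos 2: 11001 XOR 10111 = 01110
  pos 3: 11101 XOR 10111 = 01010
  pos 4: 10100 XOR 10111 = 00011
  pos 7: 11110 XOR 10111 = 01001
  pos 8: 10010 XOR 10111 = 00101
  pos 10: 10100 XOR 10111 = 00011
Remainder (last 4 bits) = 0011. This is the CRC / FCS.

0011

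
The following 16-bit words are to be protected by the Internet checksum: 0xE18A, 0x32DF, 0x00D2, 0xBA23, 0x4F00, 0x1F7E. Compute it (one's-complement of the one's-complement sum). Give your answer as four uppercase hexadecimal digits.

C221

One's-complement addition (fold any carry out of bit 15 back into bit 0):
  0xE18A + 0x32DF = 0x11469 → wrap carry → 0x146A
  0x146A + 0x00D2 = 0x0153C
  0x153C + 0xBA23 = 0x0CF5F
  0xCF5F + 0x4F00 = 0x11E5F → wrap carry → 0x1E60
  0x1E60 + 0x1F7E = 0x03DDE
One's-complement sum = 0x3DDE.
Checksum = ~0x3DDE & 0xFFFF = 0xC221.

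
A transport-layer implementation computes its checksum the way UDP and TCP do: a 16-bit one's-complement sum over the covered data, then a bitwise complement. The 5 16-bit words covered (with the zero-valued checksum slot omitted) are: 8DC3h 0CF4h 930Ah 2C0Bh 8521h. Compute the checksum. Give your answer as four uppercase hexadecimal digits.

2111

One's-complement addition (fold any carry out of bit 15 back into bit 0):
  0x8DC3 + 0x0CF4 = 0x09AB7
  0x9AB7 + 0x930A = 0x12DC1 → wrap carry → 0x2DC2
  0x2DC2 + 0x2C0B = 0x059CD
  0x59CD + 0x8521 = 0x0DEEE
One's-complement sum = 0xDEEE.
Checksum = ~0xDEEE & 0xFFFF = 0x2111.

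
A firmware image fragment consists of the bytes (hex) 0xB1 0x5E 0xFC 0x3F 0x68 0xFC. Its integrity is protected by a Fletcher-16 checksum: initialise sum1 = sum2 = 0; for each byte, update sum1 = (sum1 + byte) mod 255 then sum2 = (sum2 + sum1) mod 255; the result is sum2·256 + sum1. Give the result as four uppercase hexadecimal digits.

81B1

Running sums (mod 255):
  after byte 0 (0xB1): sum1=177, sum2=177
  after byte 1 (0x5E): sum1=16, sum2=193
  after byte 2 (0xFC): sum1=13, sum2=206
  after byte 3 (0x3F): sum1=76, sum2=27
  after byte 4 (0x68): sum1=180, sum2=207
  after byte 5 (0xFC): sum1=177, sum2=129
Checksum = sum2·256 + sum1 = 129·256 + 177 = 33201 = 0x81B1.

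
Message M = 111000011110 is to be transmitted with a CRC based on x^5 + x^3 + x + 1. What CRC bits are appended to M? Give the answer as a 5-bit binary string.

Append 5 zeros: 11100001111000000. Divide by 101011 (XOR where the leading bit is 1):
  pos 0: 111000 XOR 101011 = 010011
  pos 1: 100110 XOR 101011 = 001101
  pos 3: 110111 XOR 101011 = 011100
  pos 4: 111001 XOR 101011 = 010010
  pos 5: 100101 XOR 101011 = 001110
  pos 7: 111000 XOR 101011 = 010011
  pos 8: 100110 XOR 101011 = 001101
  pos 10: 110100 XOR 101011 = 011111
  pos 11: 111110 XOR 101011 = 010101
Remainder (last 5 bits) = 10101. This is the CRC / FCS.

10101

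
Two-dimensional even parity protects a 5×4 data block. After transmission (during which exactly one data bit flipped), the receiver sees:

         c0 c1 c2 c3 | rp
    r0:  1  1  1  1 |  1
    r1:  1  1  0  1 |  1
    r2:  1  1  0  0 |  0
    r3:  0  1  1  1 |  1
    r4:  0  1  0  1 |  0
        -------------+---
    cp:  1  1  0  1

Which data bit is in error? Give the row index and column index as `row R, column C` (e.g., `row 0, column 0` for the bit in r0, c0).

row 0, column 3

Recompute each row's even parity and compare to rp:
  r0: data parity 0, sent rp 1 → mismatch
  r1: data parity 1, sent rp 1 → ok
  r2: data parity 0, sent rp 0 → ok
  r3: data parity 1, sent rp 1 → ok
  r4: data parity 0, sent rp 0 → ok
Recompute each column's even parity and compare to cp:
  c0: data parity 1, sent cp 1 → ok
  c1: data parity 1, sent cp 1 → ok
  c2: data parity 0, sent cp 0 → ok
  c3: data parity 0, sent cp 1 → mismatch
Exactly one row (r0) and one column (c3) fail → the flipped bit is at their intersection.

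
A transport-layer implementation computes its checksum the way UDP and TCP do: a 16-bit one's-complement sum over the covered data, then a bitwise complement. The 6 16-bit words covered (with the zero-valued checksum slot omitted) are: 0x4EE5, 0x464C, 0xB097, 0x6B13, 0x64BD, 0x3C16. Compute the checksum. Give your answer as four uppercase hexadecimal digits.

AE4F

One's-complement addition (fold any carry out of bit 15 back into bit 0):
  0x4EE5 + 0x464C = 0x09531
  0x9531 + 0xB097 = 0x145C8 → wrap carry → 0x45C9
  0x45C9 + 0x6B13 = 0x0B0DC
  0xB0DC + 0x64BD = 0x11599 → wrap carry → 0x159A
  0x159A + 0x3C16 = 0x051B0
One's-complement sum = 0x51B0.
Checksum = ~0x51B0 & 0xFFFF = 0xAE4F.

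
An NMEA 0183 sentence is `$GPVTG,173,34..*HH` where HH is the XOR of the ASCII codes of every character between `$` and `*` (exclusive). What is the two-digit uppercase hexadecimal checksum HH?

60

XOR the ASCII codes of the payload characters:
  'G' = 0x47 → acc = 0x47
  'P' = 0x50 → acc = 0x17
  'V' = 0x56 → acc = 0x41
  'T' = 0x54 → acc = 0x15
  'G' = 0x47 → acc = 0x52
  ',' = 0x2C → acc = 0x7E
  '1' = 0x31 → acc = 0x4F
  '7' = 0x37 → acc = 0x78
  '3' = 0x33 → acc = 0x4B
  ',' = 0x2C → acc = 0x67
  '3' = 0x33 → acc = 0x54
  '4' = 0x34 → acc = 0x60
  '.' = 0x2E → acc = 0x4E
  '.' = 0x2E → acc = 0x60
Checksum = 0x60.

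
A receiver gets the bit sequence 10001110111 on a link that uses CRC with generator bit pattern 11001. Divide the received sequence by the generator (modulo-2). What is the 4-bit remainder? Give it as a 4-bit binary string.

0000

Modulo-2 division of 10001110111 by 11001:
  pos 0: 10001 XOR 11001 = 01000
  pos 1: 10001 XOR 11001 = 01000
  pos 2: 10001 XOR 11001 = 01000
  pos 3: 10000 XOR 11001 = 01001
  pos 4: 10011 XOR 11001 = 01010
  pos 5: 10101 XOR 11001 = 01100
  pos 6: 11001 XOR 11001 = 00000
Remainder = 0000 (zero — the frame passes the CRC check).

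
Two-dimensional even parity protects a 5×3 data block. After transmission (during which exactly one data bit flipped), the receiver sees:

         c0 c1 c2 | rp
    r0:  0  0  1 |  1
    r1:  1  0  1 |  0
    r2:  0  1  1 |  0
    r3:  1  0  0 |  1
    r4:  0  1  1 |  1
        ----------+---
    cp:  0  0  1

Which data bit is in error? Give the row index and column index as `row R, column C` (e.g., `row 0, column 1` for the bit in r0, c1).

Recompute each row's even parity and compare to rp:
  r0: data parity 1, sent rp 1 → ok
  r1: data parity 0, sent rp 0 → ok
  r2: data parity 0, sent rp 0 → ok
  r3: data parity 1, sent rp 1 → ok
  r4: data parity 0, sent rp 1 → mismatch
Recompute each column's even parity and compare to cp:
  c0: data parity 0, sent cp 0 → ok
  c1: data parity 0, sent cp 0 → ok
  c2: data parity 0, sent cp 1 → mismatch
Exactly one row (r4) and one column (c2) fail → the flipped bit is at their intersection.

row 4, column 2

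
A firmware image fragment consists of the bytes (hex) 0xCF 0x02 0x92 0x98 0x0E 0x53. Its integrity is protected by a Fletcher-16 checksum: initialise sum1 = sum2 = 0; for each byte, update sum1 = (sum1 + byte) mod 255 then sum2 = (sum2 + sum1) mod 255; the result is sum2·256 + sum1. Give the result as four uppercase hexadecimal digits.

6C5E

Running sums (mod 255):
  after byte 0 (0xCF): sum1=207, sum2=207
  after byte 1 (0x02): sum1=209, sum2=161
  after byte 2 (0x92): sum1=100, sum2=6
  after byte 3 (0x98): sum1=252, sum2=3
  after byte 4 (0x0E): sum1=11, sum2=14
  after byte 5 (0x53): sum1=94, sum2=108
Checksum = sum2·256 + sum1 = 108·256 + 94 = 27742 = 0x6C5E.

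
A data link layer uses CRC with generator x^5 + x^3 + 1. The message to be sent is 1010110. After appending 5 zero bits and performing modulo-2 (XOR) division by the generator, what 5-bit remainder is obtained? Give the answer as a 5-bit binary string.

01101

Append 5 zeros: 101011000000. Divide by 101001 (XOR where the leading bit is 1):
  pos 0: 101011 XOR 101001 = 000010
  pos 4: 100000 XOR 101001 = 001001
  pos 6: 100100 XOR 101001 = 001101
Remainder (last 5 bits) = 01101. This is the CRC / FCS.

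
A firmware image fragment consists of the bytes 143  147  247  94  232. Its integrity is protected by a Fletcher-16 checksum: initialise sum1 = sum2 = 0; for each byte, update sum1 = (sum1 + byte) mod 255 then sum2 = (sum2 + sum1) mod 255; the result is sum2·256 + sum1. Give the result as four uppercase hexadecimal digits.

A962

Running sums (mod 255):
  after byte 0 (143): sum1=143, sum2=143
  after byte 1 (147): sum1=35, sum2=178
  after byte 2 (247): sum1=27, sum2=205
  after byte 3 (94): sum1=121, sum2=71
  after byte 4 (232): sum1=98, sum2=169
Checksum = sum2·256 + sum1 = 169·256 + 98 = 43362 = 0xA962.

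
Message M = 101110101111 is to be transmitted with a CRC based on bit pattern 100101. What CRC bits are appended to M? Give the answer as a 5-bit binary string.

10011

Append 5 zeros: 10111010111100000. Divide by 100101 (XOR where the leading bit is 1):
  pos 0: 101110 XOR 100101 = 001011
  pos 2: 101110 XOR 100101 = 001011
  pos 4: 101111 XOR 100101 = 001010
  pos 6: 101011 XOR 100101 = 001110
  pos 8: 111000 XOR 100101 = 011101
  pos 9: 111010 XOR 100101 = 011111
  pos 10: 111110 XOR 100101 = 011011
  pos 11: 110110 XOR 100101 = 010011
Remainder (last 5 bits) = 10011. This is the CRC / FCS.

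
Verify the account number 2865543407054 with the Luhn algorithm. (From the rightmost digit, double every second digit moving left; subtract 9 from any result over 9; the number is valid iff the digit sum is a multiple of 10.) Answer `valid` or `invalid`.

From the right, keep odd positions and double even positions (subtract 9 from any doubled value over 9):
  doubled (positions 2,4,...): 1 5 8 8 1 7 → sum 30
  kept (positions 1,3,...): 4 0 0 3 5 6 2 → sum 20
Total = 50.
50 mod 10 = 0, so the number is valid.

valid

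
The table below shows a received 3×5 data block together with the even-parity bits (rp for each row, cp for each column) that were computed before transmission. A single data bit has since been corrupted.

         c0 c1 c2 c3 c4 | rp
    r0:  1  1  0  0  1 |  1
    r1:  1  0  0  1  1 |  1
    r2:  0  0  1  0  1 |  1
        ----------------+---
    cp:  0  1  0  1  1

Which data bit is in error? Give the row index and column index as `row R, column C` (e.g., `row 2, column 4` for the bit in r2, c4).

Recompute each row's even parity and compare to rp:
  r0: data parity 1, sent rp 1 → ok
  r1: data parity 1, sent rp 1 → ok
  r2: data parity 0, sent rp 1 → mismatch
Recompute each column's even parity and compare to cp:
  c0: data parity 0, sent cp 0 → ok
  c1: data parity 1, sent cp 1 → ok
  c2: data parity 1, sent cp 0 → mismatch
  c3: data parity 1, sent cp 1 → ok
  c4: data parity 1, sent cp 1 → ok
Exactly one row (r2) and one column (c2) fail → the flipped bit is at their intersection.

row 2, column 2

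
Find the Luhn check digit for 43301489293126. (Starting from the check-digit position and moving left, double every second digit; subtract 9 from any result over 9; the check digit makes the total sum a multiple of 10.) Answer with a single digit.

Partial digits right→left: 6 2 1 3 9 2 9 8 4 1 0 3 3 4
Double every second digit counting from the check-digit position (so the 1st, 3rd, 5th, ... of the partial from the right).
  doubled (with −9 where >9): 3 2 9 9 8 0 6 → sum 37
  kept as-is: 2 3 2 8 1 3 4 → sum 23
Total = 37 + 23 = 60.
Check digit = (10 − (60 mod 10)) mod 10 = 0.

0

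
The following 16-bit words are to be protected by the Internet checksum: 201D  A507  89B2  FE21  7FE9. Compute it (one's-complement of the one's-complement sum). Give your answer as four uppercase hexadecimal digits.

331D

One's-complement addition (fold any carry out of bit 15 back into bit 0):
  0x201D + 0xA507 = 0x0C524
  0xC524 + 0x89B2 = 0x14ED6 → wrap carry → 0x4ED7
  0x4ED7 + 0xFE21 = 0x14CF8 → wrap carry → 0x4CF9
  0x4CF9 + 0x7FE9 = 0x0CCE2
One's-complement sum = 0xCCE2.
Checksum = ~0xCCE2 & 0xFFFF = 0x331D.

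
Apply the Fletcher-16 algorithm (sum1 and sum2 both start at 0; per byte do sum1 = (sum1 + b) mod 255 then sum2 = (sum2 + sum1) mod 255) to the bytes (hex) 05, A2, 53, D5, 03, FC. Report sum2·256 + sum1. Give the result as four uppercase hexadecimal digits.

Running sums (mod 255):
  after byte 0 (05): sum1=5, sum2=5
  after byte 1 (A2): sum1=167, sum2=172
  after byte 2 (53): sum1=250, sum2=167
  after byte 3 (D5): sum1=208, sum2=120
  after byte 4 (03): sum1=211, sum2=76
  after byte 5 (FC): sum1=208, sum2=29
Checksum = sum2·256 + sum1 = 29·256 + 208 = 7632 = 0x1DD0.

1DD0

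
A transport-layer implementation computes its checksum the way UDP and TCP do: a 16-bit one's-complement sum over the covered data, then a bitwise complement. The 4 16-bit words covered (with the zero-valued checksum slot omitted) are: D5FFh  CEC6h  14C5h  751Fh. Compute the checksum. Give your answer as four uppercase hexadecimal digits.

One's-complement addition (fold any carry out of bit 15 back into bit 0):
  0xD5FF + 0xCEC6 = 0x1A4C5 → wrap carry → 0xA4C6
  0xA4C6 + 0x14C5 = 0x0B98B
  0xB98B + 0x751F = 0x12EAA → wrap carry → 0x2EAB
One's-complement sum = 0x2EAB.
Checksum = ~0x2EAB & 0xFFFF = 0xD154.

D154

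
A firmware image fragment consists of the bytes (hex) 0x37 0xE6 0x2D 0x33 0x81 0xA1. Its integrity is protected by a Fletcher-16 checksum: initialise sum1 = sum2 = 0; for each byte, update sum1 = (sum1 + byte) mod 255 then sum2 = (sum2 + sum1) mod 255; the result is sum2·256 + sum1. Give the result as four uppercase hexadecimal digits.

C0A1

Running sums (mod 255):
  after byte 0 (0x37): sum1=55, sum2=55
  after byte 1 (0xE6): sum1=30, sum2=85
  after byte 2 (0x2D): sum1=75, sum2=160
  after byte 3 (0x33): sum1=126, sum2=31
  after byte 4 (0x81): sum1=0, sum2=31
  after byte 5 (0xA1): sum1=161, sum2=192
Checksum = sum2·256 + sum1 = 192·256 + 161 = 49313 = 0xC0A1.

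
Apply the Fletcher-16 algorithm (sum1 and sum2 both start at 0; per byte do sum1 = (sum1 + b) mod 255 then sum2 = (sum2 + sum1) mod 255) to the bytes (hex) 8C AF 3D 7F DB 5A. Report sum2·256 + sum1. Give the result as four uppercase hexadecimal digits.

Running sums (mod 255):
  after byte 0 (8C): sum1=140, sum2=140
  after byte 1 (AF): sum1=60, sum2=200
  after byte 2 (3D): sum1=121, sum2=66
  after byte 3 (7F): sum1=248, sum2=59
  after byte 4 (DB): sum1=212, sum2=16
  after byte 5 (5A): sum1=47, sum2=63
Checksum = sum2·256 + sum1 = 63·256 + 47 = 16175 = 0x3F2F.

3F2F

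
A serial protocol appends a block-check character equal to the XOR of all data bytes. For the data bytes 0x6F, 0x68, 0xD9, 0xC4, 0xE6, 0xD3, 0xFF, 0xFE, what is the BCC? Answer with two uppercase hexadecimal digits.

2E

XOR the bytes together:
  start with 0x6F
  0x6F ⊕ 0x68 = 0x07
  0x07 ⊕ 0xD9 = 0xDE
  0xDE ⊕ 0xC4 = 0x1A
  0x1A ⊕ 0xE6 = 0xFC
  0xFC ⊕ 0xD3 = 0x2F
  0x2F ⊕ 0xFF = 0xD0
  0xD0 ⊕ 0xFE = 0x2E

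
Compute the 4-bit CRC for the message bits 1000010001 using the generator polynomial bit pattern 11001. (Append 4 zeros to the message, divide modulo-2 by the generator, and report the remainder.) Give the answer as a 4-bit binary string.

0001

Append 4 zeros: 10000100010000. Divide by 11001 (XOR where the leading bit is 1):
  pos 0: 10000 XOR 11001 = 01001
  pos 1: 10011 XOR 11001 = 01010
  pos 2: 10100 XOR 11001 = 01101
  pos 3: 11010 XOR 11001 = 00011
  pos 6: 11010 XOR 11001 = 00011
  pos 9: 11000 XOR 11001 = 00001
Remainder (last 4 bits) = 0001. This is the CRC / FCS.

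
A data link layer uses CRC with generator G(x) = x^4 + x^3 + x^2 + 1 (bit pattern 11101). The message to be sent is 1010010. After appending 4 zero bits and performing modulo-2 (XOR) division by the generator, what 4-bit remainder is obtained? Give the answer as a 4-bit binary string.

1101

Append 4 zeros: 10100100000. Divide by 11101 (XOR where the leading bit is 1):
  pos 0: 10100 XOR 11101 = 01001
  pos 1: 10011 XOR 11101 = 01110
  pos 2: 11100 XOR 11101 = 00001
  pos 6: 10000 XOR 11101 = 01101
Remainder (last 4 bits) = 1101. This is the CRC / FCS.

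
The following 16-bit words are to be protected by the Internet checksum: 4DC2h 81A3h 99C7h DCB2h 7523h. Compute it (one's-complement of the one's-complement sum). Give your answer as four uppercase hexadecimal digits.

One's-complement addition (fold any carry out of bit 15 back into bit 0):
  0x4DC2 + 0x81A3 = 0x0CF65
  0xCF65 + 0x99C7 = 0x1692C → wrap carry → 0x692D
  0x692D + 0xDCB2 = 0x145DF → wrap carry → 0x45E0
  0x45E0 + 0x7523 = 0x0BB03
One's-complement sum = 0xBB03.
Checksum = ~0xBB03 & 0xFFFF = 0x44FC.

44FC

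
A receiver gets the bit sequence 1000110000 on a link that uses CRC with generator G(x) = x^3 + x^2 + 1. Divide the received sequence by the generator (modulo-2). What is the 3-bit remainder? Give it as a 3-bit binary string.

000

Modulo-2 division of 1000110000 by 1101:
  pos 0: 1000 XOR 1101 = 0101
  pos 1: 1011 XOR 1101 = 0110
  pos 2: 1101 XOR 1101 = 0000
Remainder = 000 (zero — the frame passes the CRC check).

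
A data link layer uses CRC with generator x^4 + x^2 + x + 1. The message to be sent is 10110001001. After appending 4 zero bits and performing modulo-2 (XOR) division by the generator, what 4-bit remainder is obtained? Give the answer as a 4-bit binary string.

Append 4 zeros: 101100010010000. Divide by 10111 (XOR where the leading bit is 1):
  pos 0: 10110 XOR 10111 = 00001
  pos 4: 10010 XOR 10111 = 00101
  pos 6: 10101 XOR 10111 = 00010
  pos 9: 10000 XOR 10111 = 00111
Remainder (last 4 bits) = 1110. This is the CRC / FCS.

1110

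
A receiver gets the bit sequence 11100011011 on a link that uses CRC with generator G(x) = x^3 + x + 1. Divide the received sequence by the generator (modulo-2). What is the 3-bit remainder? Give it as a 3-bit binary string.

011

Modulo-2 division of 11100011011 by 1011:
  pos 0: 1110 XOR 1011 = 0101
  pos 1: 1010 XOR 1011 = 0001
  pos 4: 1011 XOR 1011 = 0000
Remainder = 011 (nonzero — an error is detected).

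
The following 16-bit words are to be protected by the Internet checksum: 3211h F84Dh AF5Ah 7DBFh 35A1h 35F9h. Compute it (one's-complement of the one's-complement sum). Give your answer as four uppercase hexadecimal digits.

3CEC

One's-complement addition (fold any carry out of bit 15 back into bit 0):
  0x3211 + 0xF84D = 0x12A5E → wrap carry → 0x2A5F
  0x2A5F + 0xAF5A = 0x0D9B9
  0xD9B9 + 0x7DBF = 0x15778 → wrap carry → 0x5779
  0x5779 + 0x35A1 = 0x08D1A
  0x8D1A + 0x35F9 = 0x0C313
One's-complement sum = 0xC313.
Checksum = ~0xC313 & 0xFFFF = 0x3CEC.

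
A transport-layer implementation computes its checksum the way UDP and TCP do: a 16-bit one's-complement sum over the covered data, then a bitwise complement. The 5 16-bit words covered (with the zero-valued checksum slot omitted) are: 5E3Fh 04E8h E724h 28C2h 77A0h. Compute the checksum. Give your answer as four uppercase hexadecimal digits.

One's-complement addition (fold any carry out of bit 15 back into bit 0):
  0x5E3F + 0x04E8 = 0x06327
  0x6327 + 0xE724 = 0x14A4B → wrap carry → 0x4A4C
  0x4A4C + 0x28C2 = 0x0730E
  0x730E + 0x77A0 = 0x0EAAE
One's-complement sum = 0xEAAE.
Checksum = ~0xEAAE & 0xFFFF = 0x1551.

1551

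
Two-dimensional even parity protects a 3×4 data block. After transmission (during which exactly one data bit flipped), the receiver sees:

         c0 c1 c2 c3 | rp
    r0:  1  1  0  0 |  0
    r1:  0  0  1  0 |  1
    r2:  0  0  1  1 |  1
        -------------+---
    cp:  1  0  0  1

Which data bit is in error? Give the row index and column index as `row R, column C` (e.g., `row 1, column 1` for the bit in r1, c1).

Recompute each row's even parity and compare to rp:
  r0: data parity 0, sent rp 0 → ok
  r1: data parity 1, sent rp 1 → ok
  r2: data parity 0, sent rp 1 → mismatch
Recompute each column's even parity and compare to cp:
  c0: data parity 1, sent cp 1 → ok
  c1: data parity 1, sent cp 0 → mismatch
  c2: data parity 0, sent cp 0 → ok
  c3: data parity 1, sent cp 1 → ok
Exactly one row (r2) and one column (c1) fail → the flipped bit is at their intersection.

row 2, column 1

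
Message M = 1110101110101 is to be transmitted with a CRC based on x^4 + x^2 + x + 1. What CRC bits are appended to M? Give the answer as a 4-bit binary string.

1011

Append 4 zeros: 11101011101010000. Divide by 10111 (XOR where the leading bit is 1):
  pos 0: 11101 XOR 10111 = 01010
  pos 1: 10100 XOR 10111 = 00011
  pos 4: 11111 XOR 10111 = 01000
  pos 5: 10000 XOR 10111 = 00111
  pos 7: 11110 XOR 10111 = 01001
  pos 8: 10011 XOR 10111 = 00100
  pos 10: 10000 XOR 10111 = 00111
  pos 12: 11100 XOR 10111 = 01011
Remainder (last 4 bits) = 1011. This is the CRC / FCS.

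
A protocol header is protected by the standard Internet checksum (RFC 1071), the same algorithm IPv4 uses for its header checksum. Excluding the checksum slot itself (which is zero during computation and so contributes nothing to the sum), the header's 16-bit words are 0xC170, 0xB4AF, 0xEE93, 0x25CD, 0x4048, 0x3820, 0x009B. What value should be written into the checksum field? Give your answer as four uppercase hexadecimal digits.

FC7A

One's-complement addition (fold any carry out of bit 15 back into bit 0):
  0xC170 + 0xB4AF = 0x1761F → wrap carry → 0x7620
  0x7620 + 0xEE93 = 0x164B3 → wrap carry → 0x64B4
  0x64B4 + 0x25CD = 0x08A81
  0x8A81 + 0x4048 = 0x0CAC9
  0xCAC9 + 0x3820 = 0x102E9 → wrap carry → 0x02EA
  0x02EA + 0x009B = 0x00385
One's-complement sum = 0x0385.
Checksum = ~0x0385 & 0xFFFF = 0xFC7A.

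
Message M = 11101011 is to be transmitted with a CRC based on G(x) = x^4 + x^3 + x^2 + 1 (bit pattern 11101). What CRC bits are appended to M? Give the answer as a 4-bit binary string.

1010

Append 4 zeros: 111010110000. Divide by 11101 (XOR where the leading bit is 1):
  pos 0: 11101 XOR 11101 = 00000
  pos 6: 11000 XOR 11101 = 00101
Remainder (last 4 bits) = 1010. This is the CRC / FCS.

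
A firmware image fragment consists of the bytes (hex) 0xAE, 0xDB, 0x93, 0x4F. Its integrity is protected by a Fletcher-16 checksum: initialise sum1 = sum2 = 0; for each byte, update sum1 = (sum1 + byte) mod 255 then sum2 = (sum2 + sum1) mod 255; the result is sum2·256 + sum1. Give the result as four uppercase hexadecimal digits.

Running sums (mod 255):
  after byte 0 (0xAE): sum1=174, sum2=174
  after byte 1 (0xDB): sum1=138, sum2=57
  after byte 2 (0x93): sum1=30, sum2=87
  after byte 3 (0x4F): sum1=109, sum2=196
Checksum = sum2·256 + sum1 = 196·256 + 109 = 50285 = 0xC46D.

C46D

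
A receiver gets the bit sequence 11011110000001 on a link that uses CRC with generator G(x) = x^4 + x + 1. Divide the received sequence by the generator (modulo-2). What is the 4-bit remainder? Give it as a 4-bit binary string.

Modulo-2 division of 11011110000001 by 10011:
  pos 0: 11011 XOR 10011 = 01000
  pos 1: 10001 XOR 10011 = 00010
  pos 4: 10100 XOR 10011 = 00111
  pos 6: 11100 XOR 10011 = 01111
  pos 7: 11110 XOR 10011 = 01101
  pos 8: 11010 XOR 10011 = 01001
  pos 9: 10011 XOR 10011 = 00000
Remainder = 0000 (zero — the frame passes the CRC check).

0000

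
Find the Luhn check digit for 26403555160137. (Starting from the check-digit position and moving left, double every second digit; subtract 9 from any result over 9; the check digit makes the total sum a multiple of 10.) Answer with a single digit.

7

Partial digits right→left: 7 3 1 0 6 1 5 5 5 3 0 4 6 2
Double every second digit counting from the check-digit position (so the 1st, 3rd, 5th, ... of the partial from the right).
  doubled (with −9 where >9): 5 2 3 1 1 0 3 → sum 15
  kept as-is: 3 0 1 5 3 4 2 → sum 18
Total = 15 + 18 = 33.
Check digit = (10 − (33 mod 10)) mod 10 = 7.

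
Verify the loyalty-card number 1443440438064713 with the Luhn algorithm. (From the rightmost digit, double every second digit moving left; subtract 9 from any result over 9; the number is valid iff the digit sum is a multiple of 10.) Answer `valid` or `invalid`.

invalid

From the right, keep odd positions and double even positions (subtract 9 from any doubled value over 9):
  doubled (positions 2,4,...): 2 8 0 6 0 8 8 2 → sum 34
  kept (positions 1,3,...): 3 7 6 8 4 4 3 4 → sum 39
Total = 73.
73 mod 10 = 3, so the number is invalid.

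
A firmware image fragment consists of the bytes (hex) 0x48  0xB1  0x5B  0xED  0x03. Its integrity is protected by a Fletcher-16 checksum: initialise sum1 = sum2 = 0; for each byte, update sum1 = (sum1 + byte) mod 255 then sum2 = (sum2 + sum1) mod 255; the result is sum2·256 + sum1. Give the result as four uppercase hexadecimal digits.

Running sums (mod 255):
  after byte 0 (0x48): sum1=72, sum2=72
  after byte 1 (0xB1): sum1=249, sum2=66
  after byte 2 (0x5B): sum1=85, sum2=151
  after byte 3 (0xED): sum1=67, sum2=218
  after byte 4 (0x03): sum1=70, sum2=33
Checksum = sum2·256 + sum1 = 33·256 + 70 = 8518 = 0x2146.

2146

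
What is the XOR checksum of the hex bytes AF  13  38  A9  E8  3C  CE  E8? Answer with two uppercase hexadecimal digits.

XOR the bytes together:
  start with 0xAF
  0xAF ⊕ 0x13 = 0xBC
  0xBC ⊕ 0x38 = 0x84
  0x84 ⊕ 0xA9 = 0x2D
  0x2D ⊕ 0xE8 = 0xC5
  0xC5 ⊕ 0x3C = 0xF9
  0xF9 ⊕ 0xCE = 0x37
  0x37 ⊕ 0xE8 = 0xDF

DF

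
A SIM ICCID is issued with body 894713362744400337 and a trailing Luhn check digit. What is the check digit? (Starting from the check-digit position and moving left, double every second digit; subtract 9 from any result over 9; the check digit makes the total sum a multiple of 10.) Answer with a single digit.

4

Partial digits right→left: 7 3 3 0 0 4 4 4 7 2 6 3 3 1 7 4 9 8
Double every second digit counting from the check-digit position (so the 1st, 3rd, 5th, ... of the partial from the right).
  doubled (with −9 where >9): 5 6 0 8 5 3 6 5 9 → sum 47
  kept as-is: 3 0 4 4 2 3 1 4 8 → sum 29
Total = 47 + 29 = 76.
Check digit = (10 − (76 mod 10)) mod 10 = 4.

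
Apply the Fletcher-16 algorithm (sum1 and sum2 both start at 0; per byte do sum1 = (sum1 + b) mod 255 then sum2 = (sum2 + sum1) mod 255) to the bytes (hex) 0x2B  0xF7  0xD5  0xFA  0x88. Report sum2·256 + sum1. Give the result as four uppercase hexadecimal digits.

Running sums (mod 255):
  after byte 0 (0x2B): sum1=43, sum2=43
  after byte 1 (0xF7): sum1=35, sum2=78
  after byte 2 (0xD5): sum1=248, sum2=71
  after byte 3 (0xFA): sum1=243, sum2=59
  after byte 4 (0x88): sum1=124, sum2=183
Checksum = sum2·256 + sum1 = 183·256 + 124 = 46972 = 0xB77C.

B77C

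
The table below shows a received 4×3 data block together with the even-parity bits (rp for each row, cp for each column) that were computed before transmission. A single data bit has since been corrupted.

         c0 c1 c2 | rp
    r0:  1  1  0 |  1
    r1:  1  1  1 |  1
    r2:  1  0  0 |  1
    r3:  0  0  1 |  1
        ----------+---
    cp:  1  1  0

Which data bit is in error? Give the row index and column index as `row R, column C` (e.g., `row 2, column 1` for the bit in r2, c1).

row 0, column 1

Recompute each row's even parity and compare to rp:
  r0: data parity 0, sent rp 1 → mismatch
  r1: data parity 1, sent rp 1 → ok
  r2: data parity 1, sent rp 1 → ok
  r3: data parity 1, sent rp 1 → ok
Recompute each column's even parity and compare to cp:
  c0: data parity 1, sent cp 1 → ok
  c1: data parity 0, sent cp 1 → mismatch
  c2: data parity 0, sent cp 0 → ok
Exactly one row (r0) and one column (c1) fail → the flipped bit is at their intersection.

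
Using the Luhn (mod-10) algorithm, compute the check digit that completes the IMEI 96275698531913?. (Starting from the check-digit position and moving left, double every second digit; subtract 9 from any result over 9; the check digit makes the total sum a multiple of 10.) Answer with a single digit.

Partial digits right→left: 3 1 9 1 3 5 8 9 6 5 7 2 6 9
Double every second digit counting from the check-digit position (so the 1st, 3rd, 5th, ... of the partial from the right).
  doubled (with −9 where >9): 6 9 6 7 3 5 3 → sum 39
  kept as-is: 1 1 5 9 5 2 9 → sum 32
Total = 39 + 32 = 71.
Check digit = (10 − (71 mod 10)) mod 10 = 9.

9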